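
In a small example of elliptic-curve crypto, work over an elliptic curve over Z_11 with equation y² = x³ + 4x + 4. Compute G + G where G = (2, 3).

(8, 3)

tangent at (2, 3): λ = (3·2² + 4)/(2·3) ≡ 5/6. 6⁻¹ ≡ 2 (mod 11), so λ ≡ 5·2 ≡ 10.
  x = λ² - 2 - 2 = 100 - 4 ≡ 8; y = λ·(2 - 8) - 3 ≡ 3. → (8, 3)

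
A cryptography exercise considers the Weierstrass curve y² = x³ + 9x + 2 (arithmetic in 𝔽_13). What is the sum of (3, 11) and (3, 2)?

O

The two points share x = 3 and their y-coordinates satisfy 11 + 2 ≡ 0 (mod 13), so they are inverses. Their sum is O.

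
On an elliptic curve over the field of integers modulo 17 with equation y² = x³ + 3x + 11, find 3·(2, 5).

Write P = (2, 5).
Repeated addition: build up to 3P.
2P: tangent at (2, 5): λ = (3·2² + 3)/(2·5) ≡ 15/10. 10⁻¹ ≡ 12 (mod 17), so λ ≡ 15·12 ≡ 10.
  x = λ² - 2 - 2 = 100 - 4 ≡ 11; y = λ·(2 - 11) - 5 ≡ 7. → (11, 7)
3P: (11, 7) + (2, 5). λ = (5 - 7)/(2 - 11) ≡ 15/8 mod 17. 8⁻¹ ≡ 15 (mod 17), so λ ≡ 4.
  x = λ² - 11 - 2 = 16 - 13 ≡ 3; y = λ·(11 - 3) - 7 ≡ 8. → (3, 8)

(3, 8)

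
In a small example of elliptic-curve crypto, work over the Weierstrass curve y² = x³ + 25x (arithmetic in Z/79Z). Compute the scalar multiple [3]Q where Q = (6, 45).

Repeated addition: build up to 3Q.
2Q: tangent at (6, 45): λ = (3·6² + 25)/(2·45) ≡ 54/11. 11⁻¹ ≡ 36 (mod 79), so λ ≡ 54·36 ≡ 48.
  x = λ² - 6 - 6 = 2304 - 12 ≡ 1; y = λ·(6 - 1) - 45 ≡ 37. → (1, 37)
3Q: (1, 37) + (6, 45). λ = (45 - 37)/(6 - 1) ≡ 8/5 mod 79. 5⁻¹ ≡ 16 (mod 79) since 5·16 = 80 ≡ 1, so λ ≡ 49.
  x = λ² - 1 - 6 = 2401 - 7 ≡ 24; y = λ·(1 - 24) - 37 ≡ 21. → (24, 21)

(24, 21)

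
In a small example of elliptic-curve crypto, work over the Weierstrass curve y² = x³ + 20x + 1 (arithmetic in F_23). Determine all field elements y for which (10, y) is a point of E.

x³ + 20x + 1 = 1201 ≡ 5 (mod 23).
5 is a non-residue mod 23; no y exists.

none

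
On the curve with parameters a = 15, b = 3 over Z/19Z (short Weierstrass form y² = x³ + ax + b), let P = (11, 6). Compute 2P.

(6, 9)

tangent at (11, 6): λ = (3·11² + 15)/(2·6) ≡ 17/12. 12⁻¹ ≡ 8 (mod 19), so λ ≡ 17·8 ≡ 3.
  x = λ² - 11 - 11 = 9 - 22 ≡ 6; y = λ·(11 - 6) - 6 ≡ 9. → (6, 9)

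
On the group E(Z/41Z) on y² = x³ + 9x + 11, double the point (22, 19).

(22, 22)

tangent at (22, 19): λ = (3·22² + 9)/(2·19) ≡ 26/38. 38⁻¹ ≡ 27 (mod 41) since 38·27 = 1026 ≡ 1, so λ ≡ 26·27 ≡ 5.
  x = λ² - 22 - 22 = 25 - 44 ≡ 22; y = λ·(22 - 22) - 19 ≡ 22. → (22, 22)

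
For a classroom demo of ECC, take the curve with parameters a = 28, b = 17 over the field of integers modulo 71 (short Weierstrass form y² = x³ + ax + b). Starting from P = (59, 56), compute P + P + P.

(53, 0)

Repeated addition: build up to 3P.
2P: tangent at (59, 56): λ = (3·59² + 28)/(2·56) ≡ 34/41. 41⁻¹ ≡ 26 (mod 71) since 41·26 = 1066 ≡ 1, so λ ≡ 34·26 ≡ 32.
  x = λ² - 59 - 59 = 1024 - 118 ≡ 54; y = λ·(59 - 54) - 56 ≡ 33. → (54, 33)
3P: (54, 33) + (59, 56). λ = (56 - 33)/(59 - 54) ≡ 23/5 mod 71. 5⁻¹ ≡ 57 (mod 71), so λ ≡ 33.
  x = λ² - 54 - 59 = 1089 - 113 ≡ 53; y = λ·(54 - 53) - 33 ≡ 0. → (53, 0)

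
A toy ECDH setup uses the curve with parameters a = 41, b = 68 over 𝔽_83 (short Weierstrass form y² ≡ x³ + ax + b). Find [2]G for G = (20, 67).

(8, 59)

tangent at (20, 67): λ = (3·20² + 41)/(2·67) ≡ 79/51. 51⁻¹ ≡ 70 (mod 83) since 51·70 = 3570 ≡ 1, so λ ≡ 79·70 ≡ 52.
  x = λ² - 20 - 20 = 2704 - 40 ≡ 8; y = λ·(20 - 8) - 67 ≡ 59. → (8, 59)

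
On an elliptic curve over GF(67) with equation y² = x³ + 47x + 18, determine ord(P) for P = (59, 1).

8

2P: tangent at (59, 1): λ = (3·59² + 47)/(2·1) ≡ 38/2. 2⁻¹ ≡ 34 (mod 67), so λ ≡ 38·34 ≡ 19.
  x = λ² - 59 - 59 = 361 - 118 ≡ 42; y = λ·(59 - 42) - 1 ≡ 54. → (42, 54)
3P: (42, 54) + (59, 1). λ = (1 - 54)/(59 - 42) ≡ 14/17 mod 67. 17⁻¹ ≡ 4 (mod 67), so λ ≡ 56.
  x = λ² - 42 - 59 = 3136 - 101 ≡ 20; y = λ·(42 - 20) - 54 ≡ 39. → (20, 39)
4P: (20, 39) + (59, 1). λ = (1 - 39)/(59 - 20) ≡ 29/39 mod 67. 39⁻¹ ≡ 55 (mod 67), so λ ≡ 54.
  x = λ² - 20 - 59 = 2916 - 79 ≡ 23; y = λ·(20 - 23) - 39 ≡ 0. → (23, 0)
5P: (23, 0) + (59, 1). λ = (1 - 0)/(59 - 23) ≡ 1/36 mod 67. 36⁻¹ ≡ 54 (mod 67) since 36·54 = 1944 ≡ 1, so λ ≡ 54.
  x = λ² - 23 - 59 = 2916 - 82 ≡ 20; y = λ·(23 - 20) - 0 ≡ 28. → (20, 28)
6P: (20, 28) + (59, 1). λ = (1 - 28)/(59 - 20) ≡ 40/39 mod 67. 39⁻¹ ≡ 55 (mod 67) since 39·55 = 2145 ≡ 1, so λ ≡ 56.
  x = λ² - 20 - 59 = 3136 - 79 ≡ 42; y = λ·(20 - 42) - 28 ≡ 13. → (42, 13)
7P: (42, 13) + (59, 1). λ = (1 - 13)/(59 - 42) ≡ 55/17 mod 67. 17⁻¹ ≡ 4 (mod 67) since 17·4 = 68 ≡ 1, so λ ≡ 19.
  x = λ² - 42 - 59 = 361 - 101 ≡ 59; y = λ·(42 - 59) - 13 ≡ 66. → (59, 66)
8P: (59, 66) + (59, 1): same x and y₁ ≡ -y₂, so the sum is ∞.
8P = ∞, so the order is 8.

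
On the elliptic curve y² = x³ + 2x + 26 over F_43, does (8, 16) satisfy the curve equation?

y² = 16² ≡ 41; x³ + 2x + 26 = 554 ≡ 38 (mod 43). 41 ≠ 38.

no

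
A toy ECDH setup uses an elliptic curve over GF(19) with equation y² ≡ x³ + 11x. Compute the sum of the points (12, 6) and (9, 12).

(2, 12)

(12, 6) + (9, 12). λ = (12 - 6)/(9 - 12) ≡ 6/16 mod 19. 16⁻¹ ≡ 6 (mod 19), so λ ≡ 17.
  x = λ² - 12 - 9 = 289 - 21 ≡ 2; y = λ·(12 - 2) - 6 ≡ 12. → (2, 12)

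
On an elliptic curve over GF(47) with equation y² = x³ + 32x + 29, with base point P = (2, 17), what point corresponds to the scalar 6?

Repeated addition: build up to 6P.
2P: tangent at (2, 17): λ = (3·2² + 32)/(2·17) ≡ 44/34. 34⁻¹ ≡ 18 (mod 47), so λ ≡ 44·18 ≡ 40.
  x = λ² - 2 - 2 = 1600 - 4 ≡ 45; y = λ·(2 - 45) - 17 ≡ 2. → (45, 2)
3P: (45, 2) + (2, 17). λ = (17 - 2)/(2 - 45) ≡ 15/4 mod 47. 4⁻¹ ≡ 12 (mod 47), so λ ≡ 39.
  x = λ² - 45 - 2 = 1521 - 47 ≡ 17; y = λ·(45 - 17) - 2 ≡ 9. → (17, 9)
4P: (17, 9) + (2, 17). λ = (17 - 9)/(2 - 17) ≡ 8/32 mod 47. 32⁻¹ ≡ 25 (mod 47), so λ ≡ 12.
  x = λ² - 17 - 2 = 144 - 19 ≡ 31; y = λ·(17 - 31) - 9 ≡ 11. → (31, 11)
5P: (31, 11) + (2, 17). λ = (17 - 11)/(2 - 31) ≡ 6/18 mod 47. 18⁻¹ ≡ 34 (mod 47) since 18·34 = 612 ≡ 1, so λ ≡ 16.
  x = λ² - 31 - 2 = 256 - 33 ≡ 35; y = λ·(31 - 35) - 11 ≡ 19. → (35, 19)
6P: (35, 19) + (2, 17). λ = (17 - 19)/(2 - 35) ≡ 45/14 mod 47. 14⁻¹ ≡ 37 (mod 47), so λ ≡ 20.
  x = λ² - 35 - 2 = 400 - 37 ≡ 34; y = λ·(35 - 34) - 19 ≡ 1. → (34, 1)

(34, 1)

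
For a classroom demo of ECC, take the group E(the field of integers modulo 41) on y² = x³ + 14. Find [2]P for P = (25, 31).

tangent at (25, 31): λ = (3·25² + 0)/(2·31) ≡ 30/21. 21⁻¹ ≡ 2 (mod 41), so λ ≡ 30·2 ≡ 19.
  x = λ² - 25 - 25 = 361 - 50 ≡ 24; y = λ·(25 - 24) - 31 ≡ 29. → (24, 29)

(24, 29)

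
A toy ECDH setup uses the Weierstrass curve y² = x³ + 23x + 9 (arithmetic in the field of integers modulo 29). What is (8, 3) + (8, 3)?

tangent at (8, 3): λ = (3·8² + 23)/(2·3) ≡ 12/6. 6⁻¹ ≡ 5 (mod 29) since 6·5 = 30 ≡ 1, so λ ≡ 12·5 ≡ 2.
  x = λ² - 8 - 8 = 4 - 16 ≡ 17; y = λ·(8 - 17) - 3 ≡ 8. → (17, 8)

(17, 8)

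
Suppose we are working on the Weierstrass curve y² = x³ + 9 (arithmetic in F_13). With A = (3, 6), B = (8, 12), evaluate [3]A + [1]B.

(1, 7)

First 3A:
Repeated addition: build up to 3A.
2A: tangent at (3, 6): λ = (3·3² + 0)/(2·6) ≡ 1/12. 12⁻¹ ≡ 12 (mod 13), so λ ≡ 1·12 ≡ 12.
  x = λ² - 3 - 3 = 144 - 6 ≡ 8; y = λ·(3 - 8) - 6 ≡ 12. → (8, 12)
3A: (8, 12) + (3, 6). λ = (6 - 12)/(3 - 8) ≡ 7/8 mod 13. 8⁻¹ ≡ 5 (mod 13) since 8·5 = 40 ≡ 1, so λ ≡ 9.
  x = λ² - 8 - 3 = 81 - 11 ≡ 5; y = λ·(8 - 5) - 12 ≡ 2. → (5, 2)
3A = (5, 2).
Finally 3A + B:
(5, 2) + (8, 12). λ = (12 - 2)/(8 - 5) ≡ 10/3 mod 13. 3⁻¹ ≡ 9 (mod 13) since 3·9 = 27 ≡ 1, so λ ≡ 12.
  x = λ² - 5 - 8 = 144 - 13 ≡ 1; y = λ·(5 - 1) - 2 ≡ 7. → (1, 7)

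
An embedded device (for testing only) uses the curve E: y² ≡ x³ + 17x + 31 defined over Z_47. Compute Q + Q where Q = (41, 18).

(18, 24)

tangent at (41, 18): λ = (3·41² + 17)/(2·18) ≡ 31/36. 36⁻¹ ≡ 17 (mod 47), so λ ≡ 31·17 ≡ 10.
  x = λ² - 41 - 41 = 100 - 82 ≡ 18; y = λ·(41 - 18) - 18 ≡ 24. → (18, 24)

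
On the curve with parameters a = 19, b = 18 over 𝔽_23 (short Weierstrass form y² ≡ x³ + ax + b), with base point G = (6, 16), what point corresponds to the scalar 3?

(10, 14)

Repeated addition: build up to 3G.
2G: tangent at (6, 16): λ = (3·6² + 19)/(2·16) ≡ 12/9. 9⁻¹ ≡ 18 (mod 23), so λ ≡ 12·18 ≡ 9.
  x = λ² - 6 - 6 = 81 - 12 ≡ 0; y = λ·(6 - 0) - 16 ≡ 15. → (0, 15)
3G: (0, 15) + (6, 16). λ = (16 - 15)/(6 - 0) ≡ 1/6 mod 23. 6⁻¹ ≡ 4 (mod 23) since 6·4 = 24 ≡ 1, so λ ≡ 4.
  x = λ² - 0 - 6 = 16 - 6 ≡ 10; y = λ·(0 - 10) - 15 ≡ 14. → (10, 14)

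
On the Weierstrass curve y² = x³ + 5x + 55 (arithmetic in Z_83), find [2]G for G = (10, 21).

tangent at (10, 21): λ = (3·10² + 5)/(2·21) ≡ 56/42. 42⁻¹ ≡ 2 (mod 83) since 42·2 = 84 ≡ 1, so λ ≡ 56·2 ≡ 29.
  x = λ² - 10 - 10 = 841 - 20 ≡ 74; y = λ·(10 - 74) - 21 ≡ 32. → (74, 32)

(74, 32)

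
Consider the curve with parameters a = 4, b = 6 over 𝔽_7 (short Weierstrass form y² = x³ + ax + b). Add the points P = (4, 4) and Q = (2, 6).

(2, 1)

(4, 4) + (2, 6). λ = (6 - 4)/(2 - 4) ≡ 2/5 mod 7. 5⁻¹ ≡ 3 (mod 7), so λ ≡ 6.
  x = λ² - 4 - 2 = 36 - 6 ≡ 2; y = λ·(4 - 2) - 4 ≡ 1. → (2, 1)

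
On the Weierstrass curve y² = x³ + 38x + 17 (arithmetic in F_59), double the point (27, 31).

(24, 11)

tangent at (27, 31): λ = (3·27² + 38)/(2·31) ≡ 42/3. 3⁻¹ ≡ 20 (mod 59), so λ ≡ 42·20 ≡ 14.
  x = λ² - 27 - 27 = 196 - 54 ≡ 24; y = λ·(27 - 24) - 31 ≡ 11. → (24, 11)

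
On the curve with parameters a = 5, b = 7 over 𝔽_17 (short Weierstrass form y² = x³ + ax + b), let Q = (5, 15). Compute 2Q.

(16, 1)

tangent at (5, 15): λ = (3·5² + 5)/(2·15) ≡ 12/13. 13⁻¹ ≡ 4 (mod 17) since 13·4 = 52 ≡ 1, so λ ≡ 12·4 ≡ 14.
  x = λ² - 5 - 5 = 196 - 10 ≡ 16; y = λ·(5 - 16) - 15 ≡ 1. → (16, 1)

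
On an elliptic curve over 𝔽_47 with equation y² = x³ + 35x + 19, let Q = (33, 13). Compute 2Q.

tangent at (33, 13): λ = (3·33² + 35)/(2·13) ≡ 12/26. 26⁻¹ ≡ 38 (mod 47) since 26·38 = 988 ≡ 1, so λ ≡ 12·38 ≡ 33.
  x = λ² - 33 - 33 = 1089 - 66 ≡ 36; y = λ·(33 - 36) - 13 ≡ 29. → (36, 29)

(36, 29)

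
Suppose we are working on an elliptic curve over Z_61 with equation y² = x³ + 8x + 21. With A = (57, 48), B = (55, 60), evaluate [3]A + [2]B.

First 3A:
Repeated addition: build up to 3A.
2A: tangent at (57, 48): λ = (3·57² + 8)/(2·48) ≡ 56/35. 35⁻¹ ≡ 7 (mod 61), so λ ≡ 56·7 ≡ 26.
  x = λ² - 57 - 57 = 676 - 114 ≡ 13; y = λ·(57 - 13) - 48 ≡ 59. → (13, 59)
3A: (13, 59) + (57, 48). λ = (48 - 59)/(57 - 13) ≡ 50/44 mod 61. 44⁻¹ ≡ 43 (mod 61), so λ ≡ 15.
  x = λ² - 13 - 57 = 225 - 70 ≡ 33; y = λ·(13 - 33) - 59 ≡ 7. → (33, 7)
3A = (33, 7).
Next 2B:
Repeated addition: build up to 2B.
2B: tangent at (55, 60): λ = (3·55² + 8)/(2·60) ≡ 55/59. 59⁻¹ ≡ 30 (mod 61) since 59·30 = 1770 ≡ 1, so λ ≡ 55·30 ≡ 3.
  x = λ² - 55 - 55 = 9 - 110 ≡ 21; y = λ·(55 - 21) - 60 ≡ 42. → (21, 42)
2B = (21, 42).
Finally 3A + 2B:
(33, 7) + (21, 42). λ = (42 - 7)/(21 - 33) ≡ 35/49 mod 61. 49⁻¹ ≡ 5 (mod 61) since 49·5 = 245 ≡ 1, so λ ≡ 53.
  x = λ² - 33 - 21 = 2809 - 54 ≡ 10; y = λ·(33 - 10) - 7 ≡ 53. → (10, 53)

(10, 53)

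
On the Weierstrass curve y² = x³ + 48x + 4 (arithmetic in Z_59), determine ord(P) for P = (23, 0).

2

2P: (23, 0) + (23, 0): same x and y₁ ≡ -y₂, so the sum is 𝒪.
2P = 𝒪, so the order is 2.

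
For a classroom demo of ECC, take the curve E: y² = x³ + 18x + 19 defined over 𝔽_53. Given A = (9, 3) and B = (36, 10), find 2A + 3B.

First 2A:
Repeated addition: build up to 2A.
2A: tangent at (9, 3): λ = (3·9² + 18)/(2·3) ≡ 49/6. 6⁻¹ ≡ 9 (mod 53), so λ ≡ 49·9 ≡ 17.
  x = λ² - 9 - 9 = 289 - 18 ≡ 6; y = λ·(9 - 6) - 3 ≡ 48. → (6, 48)
2A = (6, 48).
Next 3B:
Repeated addition: build up to 3B.
2B: tangent at (36, 10): λ = (3·36² + 18)/(2·10) ≡ 37/20. 20⁻¹ ≡ 8 (mod 53), so λ ≡ 37·8 ≡ 31.
  x = λ² - 36 - 36 = 961 - 72 ≡ 41; y = λ·(36 - 41) - 10 ≡ 47. → (41, 47)
3B: (41, 47) + (36, 10). λ = (10 - 47)/(36 - 41) ≡ 16/48 mod 53. 48⁻¹ ≡ 21 (mod 53), so λ ≡ 18.
  x = λ² - 41 - 36 = 324 - 77 ≡ 35; y = λ·(41 - 35) - 47 ≡ 8. → (35, 8)
3B = (35, 8).
Finally 2A + 3B:
(6, 48) + (35, 8). λ = (8 - 48)/(35 - 6) ≡ 13/29 mod 53. 29⁻¹ ≡ 11 (mod 53), so λ ≡ 37.
  x = λ² - 6 - 35 = 1369 - 41 ≡ 3; y = λ·(6 - 3) - 48 ≡ 10. → (3, 10)

(3, 10)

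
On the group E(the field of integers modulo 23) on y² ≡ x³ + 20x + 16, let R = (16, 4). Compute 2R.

(16, 19)

tangent at (16, 4): λ = (3·16² + 20)/(2·4) ≡ 6/8. 8⁻¹ ≡ 3 (mod 23) since 8·3 = 24 ≡ 1, so λ ≡ 6·3 ≡ 18.
  x = λ² - 16 - 16 = 324 - 32 ≡ 16; y = λ·(16 - 16) - 4 ≡ 19. → (16, 19)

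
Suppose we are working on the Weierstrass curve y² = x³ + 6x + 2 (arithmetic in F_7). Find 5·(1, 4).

(0, 4)

Write P = (1, 4).
Repeated addition: build up to 5P.
2P: tangent at (1, 4): λ = (3·1² + 6)/(2·4) ≡ 2/1. 1⁻¹ ≡ 1 (mod 7) since 1·1 = 1 ≡ 1, so λ ≡ 2·1 ≡ 2.
  x = λ² - 1 - 1 = 4 - 2 ≡ 2; y = λ·(1 - 2) - 4 ≡ 1. → (2, 1)
3P: (2, 1) + (1, 4). λ = (4 - 1)/(1 - 2) ≡ 3/6 mod 7. 6⁻¹ ≡ 6 (mod 7) since 6·6 = 36 ≡ 1, so λ ≡ 4.
  x = λ² - 2 - 1 = 16 - 3 ≡ 6; y = λ·(2 - 6) - 1 ≡ 4. → (6, 4)
4P: (6, 4) + (1, 4). λ = (4 - 4)/(1 - 6) ≡ 0/2 mod 7. 2⁻¹ ≡ 4 (mod 7) since 2·4 = 8 ≡ 1, so λ ≡ 0.
  x = λ² - 6 - 1 = 0 - 7 ≡ 0; y = λ·(6 - 0) - 4 ≡ 3. → (0, 3)
5P: (0, 3) + (1, 4). λ = (4 - 3)/(1 - 0) ≡ 1/1 mod 7. 1⁻¹ ≡ 1 (mod 7), so λ ≡ 1.
  x = λ² - 0 - 1 = 1 - 1 ≡ 0; y = λ·(0 - 0) - 3 ≡ 4. → (0, 4)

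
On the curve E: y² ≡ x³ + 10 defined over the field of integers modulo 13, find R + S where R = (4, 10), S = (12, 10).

(4, 10) + (12, 10). λ = (10 - 10)/(12 - 4) ≡ 0/8 mod 13. 8⁻¹ ≡ 5 (mod 13) since 8·5 = 40 ≡ 1, so λ ≡ 0.
  x = λ² - 4 - 12 = 0 - 16 ≡ 10; y = λ·(4 - 10) - 10 ≡ 3. → (10, 3)

(10, 3)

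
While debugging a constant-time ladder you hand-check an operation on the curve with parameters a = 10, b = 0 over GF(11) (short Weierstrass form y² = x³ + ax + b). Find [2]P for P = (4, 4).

(4, 7)

tangent at (4, 4): λ = (3·4² + 10)/(2·4) ≡ 3/8. 8⁻¹ ≡ 7 (mod 11) since 8·7 = 56 ≡ 1, so λ ≡ 3·7 ≡ 10.
  x = λ² - 4 - 4 = 100 - 8 ≡ 4; y = λ·(4 - 4) - 4 ≡ 7. → (4, 7)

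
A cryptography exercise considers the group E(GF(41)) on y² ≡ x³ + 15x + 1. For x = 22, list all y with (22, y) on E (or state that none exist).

14, 27

x³ + 15x + 1 = 10979 ≡ 32 (mod 41).
Square roots of 32 mod 41: 14 and 27 (since 14² = 196 ≡ 32).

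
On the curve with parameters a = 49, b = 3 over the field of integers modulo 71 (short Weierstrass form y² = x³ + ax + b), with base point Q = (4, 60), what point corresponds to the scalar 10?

Repeated addition: build up to 10Q.
2Q: tangent at (4, 60): λ = (3·4² + 49)/(2·60) ≡ 26/49. 49⁻¹ ≡ 29 (mod 71), so λ ≡ 26·29 ≡ 44.
  x = λ² - 4 - 4 = 1936 - 8 ≡ 11; y = λ·(4 - 11) - 60 ≡ 58. → (11, 58)
3Q: (11, 58) + (4, 60). λ = (60 - 58)/(4 - 11) ≡ 2/64 mod 71. 64⁻¹ ≡ 10 (mod 71), so λ ≡ 20.
  x = λ² - 11 - 4 = 400 - 15 ≡ 30; y = λ·(11 - 30) - 58 ≡ 59. → (30, 59)
4Q: (30, 59) + (4, 60). λ = (60 - 59)/(4 - 30) ≡ 1/45 mod 71. 45⁻¹ ≡ 30 (mod 71) since 45·30 = 1350 ≡ 1, so λ ≡ 30.
  x = λ² - 30 - 4 = 900 - 34 ≡ 14; y = λ·(30 - 14) - 59 ≡ 66. → (14, 66)
5Q: (14, 66) + (4, 60). λ = (60 - 66)/(4 - 14) ≡ 65/61 mod 71. 61⁻¹ ≡ 7 (mod 71) since 61·7 = 427 ≡ 1, so λ ≡ 29.
  x = λ² - 14 - 4 = 841 - 18 ≡ 42; y = λ·(14 - 42) - 66 ≡ 45. → (42, 45)
6Q: (42, 45) + (4, 60). λ = (60 - 45)/(4 - 42) ≡ 15/33 mod 71. 33⁻¹ ≡ 28 (mod 71), so λ ≡ 65.
  x = λ² - 42 - 4 = 4225 - 46 ≡ 61; y = λ·(42 - 61) - 45 ≡ 69. → (61, 69)
7Q: (61, 69) + (4, 60). λ = (60 - 69)/(4 - 61) ≡ 62/14 mod 71. 14⁻¹ ≡ 66 (mod 71), so λ ≡ 45.
  x = λ² - 61 - 4 = 2025 - 65 ≡ 43; y = λ·(61 - 43) - 69 ≡ 31. → (43, 31)
8Q: (43, 31) + (4, 60). λ = (60 - 31)/(4 - 43) ≡ 29/32 mod 71. 32⁻¹ ≡ 20 (mod 71) since 32·20 = 640 ≡ 1, so λ ≡ 12.
  x = λ² - 43 - 4 = 144 - 47 ≡ 26; y = λ·(43 - 26) - 31 ≡ 31. → (26, 31)
9Q: (26, 31) + (4, 60). λ = (60 - 31)/(4 - 26) ≡ 29/49 mod 71. 49⁻¹ ≡ 29 (mod 71), so λ ≡ 60.
  x = λ² - 26 - 4 = 3600 - 30 ≡ 20; y = λ·(26 - 20) - 31 ≡ 45. → (20, 45)
10Q: (20, 45) + (4, 60). λ = (60 - 45)/(4 - 20) ≡ 15/55 mod 71. 55⁻¹ ≡ 31 (mod 71), so λ ≡ 39.
  x = λ² - 20 - 4 = 1521 - 24 ≡ 6; y = λ·(20 - 6) - 45 ≡ 4. → (6, 4)

(6, 4)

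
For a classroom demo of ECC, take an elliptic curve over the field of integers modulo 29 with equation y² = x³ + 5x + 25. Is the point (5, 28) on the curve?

y² = 28² ≡ 1; x³ + 5x + 25 = 175 ≡ 1 (mod 29). 1 = 1.

yes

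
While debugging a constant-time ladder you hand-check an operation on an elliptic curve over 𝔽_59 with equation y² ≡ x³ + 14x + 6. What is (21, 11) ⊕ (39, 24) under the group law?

(21, 11) + (39, 24). λ = (24 - 11)/(39 - 21) ≡ 13/18 mod 59. 18⁻¹ ≡ 23 (mod 59), so λ ≡ 4.
  x = λ² - 21 - 39 = 16 - 60 ≡ 15; y = λ·(21 - 15) - 11 ≡ 13. → (15, 13)

(15, 13)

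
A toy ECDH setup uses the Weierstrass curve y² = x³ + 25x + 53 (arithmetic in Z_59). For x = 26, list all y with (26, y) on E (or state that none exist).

x³ + 25x + 53 = 18279 ≡ 48 (mod 59).
Square roots of 48 mod 59: 15 and 44 (since 15² = 225 ≡ 48).

15, 44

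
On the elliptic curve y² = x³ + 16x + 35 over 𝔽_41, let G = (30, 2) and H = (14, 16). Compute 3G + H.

(30, 39)

First 3G:
Repeated addition: build up to 3G.
2G: tangent at (30, 2): λ = (3·30² + 16)/(2·2) ≡ 10/4. 4⁻¹ ≡ 31 (mod 41) since 4·31 = 124 ≡ 1, so λ ≡ 10·31 ≡ 23.
  x = λ² - 30 - 30 = 529 - 60 ≡ 18; y = λ·(30 - 18) - 2 ≡ 28. → (18, 28)
3G: (18, 28) + (30, 2). λ = (2 - 28)/(30 - 18) ≡ 15/12 mod 41. 12⁻¹ ≡ 24 (mod 41) since 12·24 = 288 ≡ 1, so λ ≡ 32.
  x = λ² - 18 - 30 = 1024 - 48 ≡ 33; y = λ·(18 - 33) - 28 ≡ 25. → (33, 25)
3G = (33, 25).
Finally 3G + H:
(33, 25) + (14, 16). λ = (16 - 25)/(14 - 33) ≡ 32/22 mod 41. 22⁻¹ ≡ 28 (mod 41), so λ ≡ 35.
  x = λ² - 33 - 14 = 1225 - 47 ≡ 30; y = λ·(33 - 30) - 25 ≡ 39. → (30, 39)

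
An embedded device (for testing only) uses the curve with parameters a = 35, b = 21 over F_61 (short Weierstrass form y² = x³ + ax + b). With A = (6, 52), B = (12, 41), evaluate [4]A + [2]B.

First 4A:
Double-and-add on 4 = (100)₂. Start with A = (6, 52) for the leading 1-bit.
double: tangent at (6, 52): λ = (3·6² + 35)/(2·52) ≡ 21/43. 43⁻¹ ≡ 44 (mod 61), so λ ≡ 21·44 ≡ 9.
  x = λ² - 6 - 6 = 81 - 12 ≡ 8; y = λ·(6 - 8) - 52 ≡ 52. → (8, 52)
double: tangent at (8, 52): λ = (3·8² + 35)/(2·52) ≡ 44/43. 43⁻¹ ≡ 44 (mod 61), so λ ≡ 44·44 ≡ 45.
  x = λ² - 8 - 8 = 2025 - 16 ≡ 57; y = λ·(8 - 57) - 52 ≡ 0. → (57, 0)
4A = (57, 0).
Next 2B:
Repeated addition: build up to 2B.
2B: tangent at (12, 41): λ = (3·12² + 35)/(2·41) ≡ 40/21. 21⁻¹ ≡ 32 (mod 61), so λ ≡ 40·32 ≡ 60.
  x = λ² - 12 - 12 = 3600 - 24 ≡ 38; y = λ·(12 - 38) - 41 ≡ 46. → (38, 46)
2B = (38, 46).
Finally 4A + 2B:
(57, 0) + (38, 46). λ = (46 - 0)/(38 - 57) ≡ 46/42 mod 61. 42⁻¹ ≡ 16 (mod 61) since 42·16 = 672 ≡ 1, so λ ≡ 4.
  x = λ² - 57 - 38 = 16 - 95 ≡ 43; y = λ·(57 - 43) - 0 ≡ 56. → (43, 56)

(43, 56)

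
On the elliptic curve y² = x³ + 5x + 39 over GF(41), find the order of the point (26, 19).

2P: tangent at (26, 19): λ = (3·26² + 5)/(2·19) ≡ 24/38. 38⁻¹ ≡ 27 (mod 41), so λ ≡ 24·27 ≡ 33.
  x = λ² - 26 - 26 = 1089 - 52 ≡ 12; y = λ·(26 - 12) - 19 ≡ 33. → (12, 33)
3P: (12, 33) + (26, 19). λ = (19 - 33)/(26 - 12) ≡ 27/14 mod 41. 14⁻¹ ≡ 3 (mod 41), so λ ≡ 40.
  x = λ² - 12 - 26 = 1600 - 38 ≡ 4; y = λ·(12 - 4) - 33 ≡ 0. → (4, 0)
4P: (4, 0) + (26, 19). λ = (19 - 0)/(26 - 4) ≡ 19/22 mod 41. 22⁻¹ ≡ 28 (mod 41), so λ ≡ 40.
  x = λ² - 4 - 26 = 1600 - 30 ≡ 12; y = λ·(4 - 12) - 0 ≡ 8. → (12, 8)
5P: (12, 8) + (26, 19). λ = (19 - 8)/(26 - 12) ≡ 11/14 mod 41. 14⁻¹ ≡ 3 (mod 41) since 14·3 = 42 ≡ 1, so λ ≡ 33.
  x = λ² - 12 - 26 = 1089 - 38 ≡ 26; y = λ·(12 - 26) - 8 ≡ 22. → (26, 22)
6P: (26, 22) + (26, 19): same x and y₁ ≡ -y₂, so the sum is ∞.
6P = ∞, so the order is 6.

6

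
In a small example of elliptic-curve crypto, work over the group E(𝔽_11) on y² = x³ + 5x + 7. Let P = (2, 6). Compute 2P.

(10, 1)

tangent at (2, 6): λ = (3·2² + 5)/(2·6) ≡ 6/1. 1⁻¹ ≡ 1 (mod 11), so λ ≡ 6·1 ≡ 6.
  x = λ² - 2 - 2 = 36 - 4 ≡ 10; y = λ·(2 - 10) - 6 ≡ 1. → (10, 1)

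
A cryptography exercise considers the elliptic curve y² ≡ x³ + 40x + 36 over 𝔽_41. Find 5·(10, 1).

(22, 17)

Write P = (10, 1).
Repeated addition: build up to 5P.
2P: tangent at (10, 1): λ = (3·10² + 40)/(2·1) ≡ 12/2. 2⁻¹ ≡ 21 (mod 41), so λ ≡ 12·21 ≡ 6.
  x = λ² - 10 - 10 = 36 - 20 ≡ 16; y = λ·(10 - 16) - 1 ≡ 4. → (16, 4)
3P: (16, 4) + (10, 1). λ = (1 - 4)/(10 - 16) ≡ 38/35 mod 41. 35⁻¹ ≡ 34 (mod 41), so λ ≡ 21.
  x = λ² - 16 - 10 = 441 - 26 ≡ 5; y = λ·(16 - 5) - 4 ≡ 22. → (5, 22)
4P: (5, 22) + (10, 1). λ = (1 - 22)/(10 - 5) ≡ 20/5 mod 41. 5⁻¹ ≡ 33 (mod 41) since 5·33 = 165 ≡ 1, so λ ≡ 4.
  x = λ² - 5 - 10 = 16 - 15 ≡ 1; y = λ·(5 - 1) - 22 ≡ 35. → (1, 35)
5P: (1, 35) + (10, 1). λ = (1 - 35)/(10 - 1) ≡ 7/9 mod 41. 9⁻¹ ≡ 32 (mod 41), so λ ≡ 19.
  x = λ² - 1 - 10 = 361 - 11 ≡ 22; y = λ·(1 - 22) - 35 ≡ 17. → (22, 17)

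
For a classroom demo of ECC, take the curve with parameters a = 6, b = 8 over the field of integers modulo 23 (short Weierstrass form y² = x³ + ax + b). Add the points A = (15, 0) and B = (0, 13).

(15, 0) + (0, 13). λ = (13 - 0)/(0 - 15) ≡ 13/8 mod 23. 8⁻¹ ≡ 3 (mod 23), so λ ≡ 16.
  x = λ² - 15 - 0 = 256 - 15 ≡ 11; y = λ·(15 - 11) - 0 ≡ 18. → (11, 18)

(11, 18)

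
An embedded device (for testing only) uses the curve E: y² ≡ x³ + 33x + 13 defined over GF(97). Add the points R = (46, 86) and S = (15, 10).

(46, 86) + (15, 10). λ = (10 - 86)/(15 - 46) ≡ 21/66 mod 97. 66⁻¹ ≡ 25 (mod 97), so λ ≡ 40.
  x = λ² - 46 - 15 = 1600 - 61 ≡ 84; y = λ·(46 - 84) - 86 ≡ 43. → (84, 43)

(84, 43)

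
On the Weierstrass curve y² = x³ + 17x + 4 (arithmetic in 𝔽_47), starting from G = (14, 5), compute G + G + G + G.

Double-and-add on 4 = (100)₂. Start with G = (14, 5) for the leading 1-bit.
double: tangent at (14, 5): λ = (3·14² + 17)/(2·5) ≡ 41/10. 10⁻¹ ≡ 33 (mod 47), so λ ≡ 41·33 ≡ 37.
  x = λ² - 14 - 14 = 1369 - 28 ≡ 25; y = λ·(14 - 25) - 5 ≡ 11. → (25, 11)
double: tangent at (25, 11): λ = (3·25² + 17)/(2·11) ≡ 12/22. 22⁻¹ ≡ 15 (mod 47), so λ ≡ 12·15 ≡ 39.
  x = λ² - 25 - 25 = 1521 - 50 ≡ 14; y = λ·(25 - 14) - 11 ≡ 42. → (14, 42)

(14, 42)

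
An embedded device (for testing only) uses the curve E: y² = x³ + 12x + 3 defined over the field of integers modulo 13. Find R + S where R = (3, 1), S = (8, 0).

(1, 9)

(3, 1) + (8, 0). λ = (0 - 1)/(8 - 3) ≡ 12/5 mod 13. 5⁻¹ ≡ 8 (mod 13), so λ ≡ 5.
  x = λ² - 3 - 8 = 25 - 11 ≡ 1; y = λ·(3 - 1) - 1 ≡ 9. → (1, 9)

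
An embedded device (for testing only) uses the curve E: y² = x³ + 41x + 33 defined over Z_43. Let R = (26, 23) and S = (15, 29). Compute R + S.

(19, 24)

(26, 23) + (15, 29). λ = (29 - 23)/(15 - 26) ≡ 6/32 mod 43. 32⁻¹ ≡ 39 (mod 43) since 32·39 = 1248 ≡ 1, so λ ≡ 19.
  x = λ² - 26 - 15 = 361 - 41 ≡ 19; y = λ·(26 - 19) - 23 ≡ 24. → (19, 24)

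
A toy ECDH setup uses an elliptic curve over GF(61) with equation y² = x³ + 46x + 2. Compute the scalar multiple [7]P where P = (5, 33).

Repeated addition: build up to 7P.
2P: tangent at (5, 33): λ = (3·5² + 46)/(2·33) ≡ 60/5. 5⁻¹ ≡ 49 (mod 61), so λ ≡ 60·49 ≡ 12.
  x = λ² - 5 - 5 = 144 - 10 ≡ 12; y = λ·(5 - 12) - 33 ≡ 5. → (12, 5)
3P: (12, 5) + (5, 33). λ = (33 - 5)/(5 - 12) ≡ 28/54 mod 61. 54⁻¹ ≡ 26 (mod 61), so λ ≡ 57.
  x = λ² - 12 - 5 = 3249 - 17 ≡ 60; y = λ·(12 - 60) - 5 ≡ 4. → (60, 4)
4P: (60, 4) + (5, 33). λ = (33 - 4)/(5 - 60) ≡ 29/6 mod 61. 6⁻¹ ≡ 51 (mod 61), so λ ≡ 15.
  x = λ² - 60 - 5 = 225 - 65 ≡ 38; y = λ·(60 - 38) - 4 ≡ 21. → (38, 21)
5P: (38, 21) + (5, 33). λ = (33 - 21)/(5 - 38) ≡ 12/28 mod 61. 28⁻¹ ≡ 24 (mod 61) since 28·24 = 672 ≡ 1, so λ ≡ 44.
  x = λ² - 38 - 5 = 1936 - 43 ≡ 2; y = λ·(38 - 2) - 21 ≡ 38. → (2, 38)
6P: (2, 38) + (5, 33). λ = (33 - 38)/(5 - 2) ≡ 56/3 mod 61. 3⁻¹ ≡ 41 (mod 61), so λ ≡ 39.
  x = λ² - 2 - 5 = 1521 - 7 ≡ 50; y = λ·(2 - 50) - 38 ≡ 42. → (50, 42)
7P: (50, 42) + (5, 33). λ = (33 - 42)/(5 - 50) ≡ 52/16 mod 61. 16⁻¹ ≡ 42 (mod 61), so λ ≡ 49.
  x = λ² - 50 - 5 = 2401 - 55 ≡ 28; y = λ·(50 - 28) - 42 ≡ 60. → (28, 60)

(28, 60)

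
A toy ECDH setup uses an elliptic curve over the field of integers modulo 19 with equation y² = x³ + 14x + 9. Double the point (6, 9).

(14, 17)

tangent at (6, 9): λ = (3·6² + 14)/(2·9) ≡ 8/18. 18⁻¹ ≡ 18 (mod 19), so λ ≡ 8·18 ≡ 11.
  x = λ² - 6 - 6 = 121 - 12 ≡ 14; y = λ·(6 - 14) - 9 ≡ 17. → (14, 17)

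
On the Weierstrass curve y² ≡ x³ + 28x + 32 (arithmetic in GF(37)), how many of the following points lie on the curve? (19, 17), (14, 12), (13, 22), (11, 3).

1

(19, 17): 17² ≡ 30, rhs ≡ 23 → off.
(14, 12): 12² ≡ 33, rhs ≡ 23 → off.
(13, 22): 22² ≡ 3, rhs ≡ 3 → on.
(11, 3): 3² ≡ 9, rhs ≡ 6 → off.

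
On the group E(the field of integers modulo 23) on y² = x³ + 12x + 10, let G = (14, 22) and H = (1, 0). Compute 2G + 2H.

(19, 6)

First 2G:
Repeated addition: build up to 2G.
2G: tangent at (14, 22): λ = (3·14² + 12)/(2·22) ≡ 2/21. 21⁻¹ ≡ 11 (mod 23), so λ ≡ 2·11 ≡ 22.
  x = λ² - 14 - 14 = 484 - 28 ≡ 19; y = λ·(14 - 19) - 22 ≡ 6. → (19, 6)
2G = (19, 6).
Next 2H:
Repeated addition: build up to 2H.
2H: (1, 0) + (1, 0): same x and y₁ ≡ -y₂, so the sum is 𝒪.
2H = 𝒪.
Finally 2G + 2H:
(19, 6) + 𝒪 = (19, 6) (identity).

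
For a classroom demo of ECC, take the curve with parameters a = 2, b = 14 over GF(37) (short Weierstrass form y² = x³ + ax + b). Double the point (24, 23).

(27, 17)

tangent at (24, 23): λ = (3·24² + 2)/(2·23) ≡ 28/9. 9⁻¹ ≡ 33 (mod 37) since 9·33 = 297 ≡ 1, so λ ≡ 28·33 ≡ 36.
  x = λ² - 24 - 24 = 1296 - 48 ≡ 27; y = λ·(24 - 27) - 23 ≡ 17. → (27, 17)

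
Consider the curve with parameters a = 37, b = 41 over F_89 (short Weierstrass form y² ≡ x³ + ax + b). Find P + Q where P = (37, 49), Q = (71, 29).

(26, 44)

(37, 49) + (71, 29). λ = (29 - 49)/(71 - 37) ≡ 69/34 mod 89. 34⁻¹ ≡ 55 (mod 89) since 34·55 = 1870 ≡ 1, so λ ≡ 57.
  x = λ² - 37 - 71 = 3249 - 108 ≡ 26; y = λ·(37 - 26) - 49 ≡ 44. → (26, 44)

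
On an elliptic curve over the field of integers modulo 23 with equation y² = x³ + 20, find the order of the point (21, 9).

12

2P: tangent at (21, 9): λ = (3·21² + 0)/(2·9) ≡ 12/18. 18⁻¹ ≡ 9 (mod 23), so λ ≡ 12·9 ≡ 16.
  x = λ² - 21 - 21 = 256 - 42 ≡ 7; y = λ·(21 - 7) - 9 ≡ 8. → (7, 8)
3P: (7, 8) + (21, 9). λ = (9 - 8)/(21 - 7) ≡ 1/14 mod 23. 14⁻¹ ≡ 5 (mod 23), so λ ≡ 5.
  x = λ² - 7 - 21 = 25 - 28 ≡ 20; y = λ·(7 - 20) - 8 ≡ 19. → (20, 19)
4P: (20, 19) + (21, 9). λ = (9 - 19)/(21 - 20) ≡ 13/1 mod 23. 1⁻¹ ≡ 1 (mod 23) since 1·1 = 1 ≡ 1, so λ ≡ 13.
  x = λ² - 20 - 21 = 169 - 41 ≡ 13; y = λ·(20 - 13) - 19 ≡ 3. → (13, 3)
5P: (13, 3) + (21, 9). λ = (9 - 3)/(21 - 13) ≡ 6/8 mod 23. 8⁻¹ ≡ 3 (mod 23) since 8·3 = 24 ≡ 1, so λ ≡ 18.
  x = λ² - 13 - 21 = 324 - 34 ≡ 14; y = λ·(13 - 14) - 3 ≡ 2. → (14, 2)
6P: (14, 2) + (21, 9). λ = (9 - 2)/(21 - 14) ≡ 7/7 mod 23. 7⁻¹ ≡ 10 (mod 23), so λ ≡ 1.
  x = λ² - 14 - 21 = 1 - 35 ≡ 12; y = λ·(14 - 12) - 2 ≡ 0. → (12, 0)
7P: (12, 0) + (21, 9). λ = (9 - 0)/(21 - 12) ≡ 9/9 mod 23. 9⁻¹ ≡ 18 (mod 23), so λ ≡ 1.
  x = λ² - 12 - 21 = 1 - 33 ≡ 14; y = λ·(12 - 14) - 0 ≡ 21. → (14, 21)
8P: (14, 21) + (21, 9). λ = (9 - 21)/(21 - 14) ≡ 11/7 mod 23. 7⁻¹ ≡ 10 (mod 23), so λ ≡ 18.
  x = λ² - 14 - 21 = 324 - 35 ≡ 13; y = λ·(14 - 13) - 21 ≡ 20. → (13, 20)
9P: (13, 20) + (21, 9). λ = (9 - 20)/(21 - 13) ≡ 12/8 mod 23. 8⁻¹ ≡ 3 (mod 23), so λ ≡ 13.
  x = λ² - 13 - 21 = 169 - 34 ≡ 20; y = λ·(13 - 20) - 20 ≡ 4. → (20, 4)
10P: (20, 4) + (21, 9). λ = (9 - 4)/(21 - 20) ≡ 5/1 mod 23. 1⁻¹ ≡ 1 (mod 23) since 1·1 = 1 ≡ 1, so λ ≡ 5.
  x = λ² - 20 - 21 = 25 - 41 ≡ 7; y = λ·(20 - 7) - 4 ≡ 15. → (7, 15)
11P: (7, 15) + (21, 9). λ = (9 - 15)/(21 - 7) ≡ 17/14 mod 23. 14⁻¹ ≡ 5 (mod 23) since 14·5 = 70 ≡ 1, so λ ≡ 16.
  x = λ² - 7 - 21 = 256 - 28 ≡ 21; y = λ·(7 - 21) - 15 ≡ 14. → (21, 14)
12P: (21, 14) + (21, 9): same x and y₁ ≡ -y₂, so the sum is O.
12P = O, so the order is 12.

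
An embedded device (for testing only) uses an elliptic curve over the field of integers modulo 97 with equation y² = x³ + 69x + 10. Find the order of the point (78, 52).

2P: tangent at (78, 52): λ = (3·78² + 69)/(2·52) ≡ 85/7. 7⁻¹ ≡ 14 (mod 97), so λ ≡ 85·14 ≡ 26.
  x = λ² - 78 - 78 = 676 - 156 ≡ 35; y = λ·(78 - 35) - 52 ≡ 96. → (35, 96)
3P: (35, 96) + (78, 52). λ = (52 - 96)/(78 - 35) ≡ 53/43 mod 97. 43⁻¹ ≡ 88 (mod 97), so λ ≡ 8.
  x = λ² - 35 - 78 = 64 - 113 ≡ 48; y = λ·(35 - 48) - 96 ≡ 91. → (48, 91)
4P: (48, 91) + (78, 52). λ = (52 - 91)/(78 - 48) ≡ 58/30 mod 97. 30⁻¹ ≡ 55 (mod 97), so λ ≡ 86.
  x = λ² - 48 - 78 = 7396 - 126 ≡ 92; y = λ·(48 - 92) - 91 ≡ 5. → (92, 5)
5P: (92, 5) + (78, 52). λ = (52 - 5)/(78 - 92) ≡ 47/83 mod 97. 83⁻¹ ≡ 90 (mod 97) since 83·90 = 7470 ≡ 1, so λ ≡ 59.
  x = λ² - 92 - 78 = 3481 - 170 ≡ 13; y = λ·(92 - 13) - 5 ≡ 0. → (13, 0)
6P: (13, 0) + (78, 52). λ = (52 - 0)/(78 - 13) ≡ 52/65 mod 97. 65⁻¹ ≡ 3 (mod 97) since 65·3 = 195 ≡ 1, so λ ≡ 59.
  x = λ² - 13 - 78 = 3481 - 91 ≡ 92; y = λ·(13 - 92) - 0 ≡ 92. → (92, 92)
7P: (92, 92) + (78, 52). λ = (52 - 92)/(78 - 92) ≡ 57/83 mod 97. 83⁻¹ ≡ 90 (mod 97), so λ ≡ 86.
  x = λ² - 92 - 78 = 7396 - 170 ≡ 48; y = λ·(92 - 48) - 92 ≡ 6. → (48, 6)
8P: (48, 6) + (78, 52). λ = (52 - 6)/(78 - 48) ≡ 46/30 mod 97. 30⁻¹ ≡ 55 (mod 97), so λ ≡ 8.
  x = λ² - 48 - 78 = 64 - 126 ≡ 35; y = λ·(48 - 35) - 6 ≡ 1. → (35, 1)
9P: (35, 1) + (78, 52). λ = (52 - 1)/(78 - 35) ≡ 51/43 mod 97. 43⁻¹ ≡ 88 (mod 97) since 43·88 = 3784 ≡ 1, so λ ≡ 26.
  x = λ² - 35 - 78 = 676 - 113 ≡ 78; y = λ·(35 - 78) - 1 ≡ 45. → (78, 45)
10P: (78, 45) + (78, 52): same x and y₁ ≡ -y₂, so the sum is 𝒪.
10P = 𝒪, so the order is 10.

10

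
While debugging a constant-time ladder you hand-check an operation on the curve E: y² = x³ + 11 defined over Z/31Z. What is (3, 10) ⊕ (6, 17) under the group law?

(24, 3)

(3, 10) + (6, 17). λ = (17 - 10)/(6 - 3) ≡ 7/3 mod 31. 3⁻¹ ≡ 21 (mod 31), so λ ≡ 23.
  x = λ² - 3 - 6 = 529 - 9 ≡ 24; y = λ·(3 - 24) - 10 ≡ 3. → (24, 3)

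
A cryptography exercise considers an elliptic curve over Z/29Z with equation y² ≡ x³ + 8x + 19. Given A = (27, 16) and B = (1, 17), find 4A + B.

First 4A:
Double-and-add on 4 = (100)₂. Start with A = (27, 16) for the leading 1-bit.
double: tangent at (27, 16): λ = (3·27² + 8)/(2·16) ≡ 20/3. 3⁻¹ ≡ 10 (mod 29) since 3·10 = 30 ≡ 1, so λ ≡ 20·10 ≡ 26.
  x = λ² - 27 - 27 = 676 - 54 ≡ 13; y = λ·(27 - 13) - 16 ≡ 0. → (13, 0)
double: (13, 0) + (13, 0): same x and y₁ ≡ -y₂, so the sum is the point at infinity.
4A = the point at infinity.
Finally 4A + B:
the point at infinity + (1, 17) = (1, 17) (identity).

(1, 17)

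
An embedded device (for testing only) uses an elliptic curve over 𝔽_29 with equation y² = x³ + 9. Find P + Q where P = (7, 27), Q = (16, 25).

(15, 7)

(7, 27) + (16, 25). λ = (25 - 27)/(16 - 7) ≡ 27/9 mod 29. 9⁻¹ ≡ 13 (mod 29) since 9·13 = 117 ≡ 1, so λ ≡ 3.
  x = λ² - 7 - 16 = 9 - 23 ≡ 15; y = λ·(7 - 15) - 27 ≡ 7. → (15, 7)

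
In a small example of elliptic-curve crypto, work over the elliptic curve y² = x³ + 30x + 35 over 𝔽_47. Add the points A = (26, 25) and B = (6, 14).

(26, 25) + (6, 14). λ = (14 - 25)/(6 - 26) ≡ 36/27 mod 47. 27⁻¹ ≡ 7 (mod 47), so λ ≡ 17.
  x = λ² - 26 - 6 = 289 - 32 ≡ 22; y = λ·(26 - 22) - 25 ≡ 43. → (22, 43)

(22, 43)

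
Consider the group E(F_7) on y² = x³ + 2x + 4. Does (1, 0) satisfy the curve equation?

yes

y² = 0² ≡ 0; x³ + 2x + 4 = 7 ≡ 0 (mod 7). 0 = 0.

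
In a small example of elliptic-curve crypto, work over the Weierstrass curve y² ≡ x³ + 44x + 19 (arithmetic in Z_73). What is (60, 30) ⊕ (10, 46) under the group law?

(1, 65)

(60, 30) + (10, 46). λ = (46 - 30)/(10 - 60) ≡ 16/23 mod 73. 23⁻¹ ≡ 54 (mod 73), so λ ≡ 61.
  x = λ² - 60 - 10 = 3721 - 70 ≡ 1; y = λ·(60 - 1) - 30 ≡ 65. → (1, 65)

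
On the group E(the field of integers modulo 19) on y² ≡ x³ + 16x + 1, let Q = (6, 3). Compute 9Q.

(6, 3)

Double-and-add on 9 = (1001)₂. Start with Q = (6, 3) for the leading 1-bit.
double: tangent at (6, 3): λ = (3·6² + 16)/(2·3) ≡ 10/6. 6⁻¹ ≡ 16 (mod 19) since 6·16 = 96 ≡ 1, so λ ≡ 10·16 ≡ 8.
  x = λ² - 6 - 6 = 64 - 12 ≡ 14; y = λ·(6 - 14) - 3 ≡ 9. → (14, 9)
double: tangent at (14, 9): λ = (3·14² + 16)/(2·9) ≡ 15/18. 18⁻¹ ≡ 18 (mod 19), so λ ≡ 15·18 ≡ 4.
  x = λ² - 14 - 14 = 16 - 28 ≡ 7; y = λ·(14 - 7) - 9 ≡ 0. → (7, 0)
double: (7, 0) + (7, 0): same x and y₁ ≡ -y₂, so the sum is O.
add Q: O + (6, 3) = (6, 3) (identity).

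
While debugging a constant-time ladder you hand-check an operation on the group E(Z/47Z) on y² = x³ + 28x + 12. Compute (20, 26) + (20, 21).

O

The two points share x = 20 and their y-coordinates satisfy 26 + 21 ≡ 0 (mod 47), so they are inverses. Their sum is the point at infinity.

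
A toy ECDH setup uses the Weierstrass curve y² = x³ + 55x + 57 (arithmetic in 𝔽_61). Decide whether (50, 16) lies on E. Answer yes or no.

yes

y² = 16² ≡ 12; x³ + 55x + 57 = 127807 ≡ 12 (mod 61). 12 = 12.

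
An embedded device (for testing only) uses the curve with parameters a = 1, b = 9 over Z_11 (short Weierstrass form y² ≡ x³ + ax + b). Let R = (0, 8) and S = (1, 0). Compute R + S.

(8, 1)

(0, 8) + (1, 0). λ = (0 - 8)/(1 - 0) ≡ 3/1 mod 11. 1⁻¹ ≡ 1 (mod 11) since 1·1 = 1 ≡ 1, so λ ≡ 3.
  x = λ² - 0 - 1 = 9 - 1 ≡ 8; y = λ·(0 - 8) - 8 ≡ 1. → (8, 1)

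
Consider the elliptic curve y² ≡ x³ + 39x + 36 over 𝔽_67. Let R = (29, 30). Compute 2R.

tangent at (29, 30): λ = (3·29² + 39)/(2·30) ≡ 16/60. 60⁻¹ ≡ 19 (mod 67) since 60·19 = 1140 ≡ 1, so λ ≡ 16·19 ≡ 36.
  x = λ² - 29 - 29 = 1296 - 58 ≡ 32; y = λ·(29 - 32) - 30 ≡ 63. → (32, 63)

(32, 63)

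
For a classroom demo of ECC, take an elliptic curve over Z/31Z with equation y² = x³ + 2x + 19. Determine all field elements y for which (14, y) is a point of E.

x³ + 2x + 19 = 2791 ≡ 1 (mod 31).
Square roots of 1 mod 31: 1 and 30 (since 1² = 1 ≡ 1).

1, 30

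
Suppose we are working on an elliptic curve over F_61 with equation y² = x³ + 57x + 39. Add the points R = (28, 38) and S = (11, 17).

(44, 14)

(28, 38) + (11, 17). λ = (17 - 38)/(11 - 28) ≡ 40/44 mod 61. 44⁻¹ ≡ 43 (mod 61), so λ ≡ 12.
  x = λ² - 28 - 11 = 144 - 39 ≡ 44; y = λ·(28 - 44) - 38 ≡ 14. → (44, 14)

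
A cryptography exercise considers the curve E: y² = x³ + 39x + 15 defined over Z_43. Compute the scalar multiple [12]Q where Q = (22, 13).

O

Repeated addition: build up to 12Q.
2Q: tangent at (22, 13): λ = (3·22² + 39)/(2·13) ≡ 29/26. 26⁻¹ ≡ 5 (mod 43) since 26·5 = 130 ≡ 1, so λ ≡ 29·5 ≡ 16.
  x = λ² - 22 - 22 = 256 - 44 ≡ 40; y = λ·(22 - 40) - 13 ≡ 0. → (40, 0)
3Q: (40, 0) + (22, 13). λ = (13 - 0)/(22 - 40) ≡ 13/25 mod 43. 25⁻¹ ≡ 31 (mod 43), so λ ≡ 16.
  x = λ² - 40 - 22 = 256 - 62 ≡ 22; y = λ·(40 - 22) - 0 ≡ 30. → (22, 30)
4Q: (22, 30) + (22, 13): same x and y₁ ≡ -y₂, so the sum is 𝒪.
5Q: 𝒪 + (22, 13) = (22, 13) (identity).
6Q: tangent at (22, 13): λ = (3·22² + 39)/(2·13) ≡ 29/26. 26⁻¹ ≡ 5 (mod 43), so λ ≡ 29·5 ≡ 16.
  x = λ² - 22 - 22 = 256 - 44 ≡ 40; y = λ·(22 - 40) - 13 ≡ 0. → (40, 0)
7Q: (40, 0) + (22, 13). λ = (13 - 0)/(22 - 40) ≡ 13/25 mod 43. 25⁻¹ ≡ 31 (mod 43), so λ ≡ 16.
  x = λ² - 40 - 22 = 256 - 62 ≡ 22; y = λ·(40 - 22) - 0 ≡ 30. → (22, 30)
8Q: (22, 30) + (22, 13): same x and y₁ ≡ -y₂, so the sum is 𝒪.
9Q: 𝒪 + (22, 13) = (22, 13) (identity).
10Q: tangent at (22, 13): λ = (3·22² + 39)/(2·13) ≡ 29/26. 26⁻¹ ≡ 5 (mod 43), so λ ≡ 29·5 ≡ 16.
  x = λ² - 22 - 22 = 256 - 44 ≡ 40; y = λ·(22 - 40) - 13 ≡ 0. → (40, 0)
11Q: (40, 0) + (22, 13). λ = (13 - 0)/(22 - 40) ≡ 13/25 mod 43. 25⁻¹ ≡ 31 (mod 43), so λ ≡ 16.
  x = λ² - 40 - 22 = 256 - 62 ≡ 22; y = λ·(40 - 22) - 0 ≡ 30. → (22, 30)
12Q: (22, 30) + (22, 13): same x and y₁ ≡ -y₂, so the sum is 𝒪.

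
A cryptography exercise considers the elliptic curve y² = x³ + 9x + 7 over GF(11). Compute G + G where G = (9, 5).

tangent at (9, 5): λ = (3·9² + 9)/(2·5) ≡ 10/10. 10⁻¹ ≡ 10 (mod 11) since 10·10 = 100 ≡ 1, so λ ≡ 10·10 ≡ 1.
  x = λ² - 9 - 9 = 1 - 18 ≡ 5; y = λ·(9 - 5) - 5 ≡ 10. → (5, 10)

(5, 10)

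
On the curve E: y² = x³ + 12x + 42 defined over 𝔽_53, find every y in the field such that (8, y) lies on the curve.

x³ + 12x + 42 = 650 ≡ 14 (mod 53).
14 is a non-residue mod 53; no y exists.

none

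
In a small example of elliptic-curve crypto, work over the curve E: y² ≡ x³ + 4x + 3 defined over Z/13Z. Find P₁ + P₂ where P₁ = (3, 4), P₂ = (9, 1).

(3, 4) + (9, 1). λ = (1 - 4)/(9 - 3) ≡ 10/6 mod 13. 6⁻¹ ≡ 11 (mod 13), so λ ≡ 6.
  x = λ² - 3 - 9 = 36 - 12 ≡ 11; y = λ·(3 - 11) - 4 ≡ 0. → (11, 0)

(11, 0)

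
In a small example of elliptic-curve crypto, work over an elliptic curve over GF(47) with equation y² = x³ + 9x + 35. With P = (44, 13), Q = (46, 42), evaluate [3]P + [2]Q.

(11, 33)

First 3P:
Repeated addition: build up to 3P.
2P: tangent at (44, 13): λ = (3·44² + 9)/(2·13) ≡ 36/26. 26⁻¹ ≡ 38 (mod 47), so λ ≡ 36·38 ≡ 5.
  x = λ² - 44 - 44 = 25 - 88 ≡ 31; y = λ·(44 - 31) - 13 ≡ 5. → (31, 5)
3P: (31, 5) + (44, 13). λ = (13 - 5)/(44 - 31) ≡ 8/13 mod 47. 13⁻¹ ≡ 29 (mod 47), so λ ≡ 44.
  x = λ² - 31 - 44 = 1936 - 75 ≡ 28; y = λ·(31 - 28) - 5 ≡ 33. → (28, 33)
3P = (28, 33).
Next 2Q:
Repeated addition: build up to 2Q.
2Q: tangent at (46, 42): λ = (3·46² + 9)/(2·42) ≡ 12/37. 37⁻¹ ≡ 14 (mod 47) since 37·14 = 518 ≡ 1, so λ ≡ 12·14 ≡ 27.
  x = λ² - 46 - 46 = 729 - 92 ≡ 26; y = λ·(46 - 26) - 42 ≡ 28. → (26, 28)
2Q = (26, 28).
Finally 3P + 2Q:
(28, 33) + (26, 28). λ = (28 - 33)/(26 - 28) ≡ 42/45 mod 47. 45⁻¹ ≡ 23 (mod 47), so λ ≡ 26.
  x = λ² - 28 - 26 = 676 - 54 ≡ 11; y = λ·(28 - 11) - 33 ≡ 33. → (11, 33)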